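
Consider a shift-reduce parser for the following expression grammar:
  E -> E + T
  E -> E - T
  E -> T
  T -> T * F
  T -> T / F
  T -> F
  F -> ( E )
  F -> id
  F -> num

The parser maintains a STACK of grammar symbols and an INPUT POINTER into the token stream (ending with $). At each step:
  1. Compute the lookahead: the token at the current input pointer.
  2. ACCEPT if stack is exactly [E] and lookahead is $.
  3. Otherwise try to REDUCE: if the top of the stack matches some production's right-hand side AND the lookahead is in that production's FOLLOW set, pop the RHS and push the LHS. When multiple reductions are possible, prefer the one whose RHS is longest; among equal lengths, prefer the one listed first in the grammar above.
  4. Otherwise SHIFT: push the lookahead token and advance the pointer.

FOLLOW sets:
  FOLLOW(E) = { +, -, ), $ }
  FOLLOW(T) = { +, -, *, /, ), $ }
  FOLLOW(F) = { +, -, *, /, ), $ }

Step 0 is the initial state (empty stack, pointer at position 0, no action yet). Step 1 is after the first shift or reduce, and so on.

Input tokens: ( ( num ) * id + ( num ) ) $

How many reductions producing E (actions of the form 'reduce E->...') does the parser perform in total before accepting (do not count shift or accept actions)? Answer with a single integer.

Step 1: shift (. Stack=[(] ptr=1 lookahead=( remaining=[( num ) * id + ( num ) ) $]
Step 2: shift (. Stack=[( (] ptr=2 lookahead=num remaining=[num ) * id + ( num ) ) $]
Step 3: shift num. Stack=[( ( num] ptr=3 lookahead=) remaining=[) * id + ( num ) ) $]
Step 4: reduce F->num. Stack=[( ( F] ptr=3 lookahead=) remaining=[) * id + ( num ) ) $]
Step 5: reduce T->F. Stack=[( ( T] ptr=3 lookahead=) remaining=[) * id + ( num ) ) $]
Step 6: reduce E->T. Stack=[( ( E] ptr=3 lookahead=) remaining=[) * id + ( num ) ) $]
Step 7: shift ). Stack=[( ( E )] ptr=4 lookahead=* remaining=[* id + ( num ) ) $]
Step 8: reduce F->( E ). Stack=[( F] ptr=4 lookahead=* remaining=[* id + ( num ) ) $]
Step 9: reduce T->F. Stack=[( T] ptr=4 lookahead=* remaining=[* id + ( num ) ) $]
Step 10: shift *. Stack=[( T *] ptr=5 lookahead=id remaining=[id + ( num ) ) $]
Step 11: shift id. Stack=[( T * id] ptr=6 lookahead=+ remaining=[+ ( num ) ) $]
Step 12: reduce F->id. Stack=[( T * F] ptr=6 lookahead=+ remaining=[+ ( num ) ) $]
Step 13: reduce T->T * F. Stack=[( T] ptr=6 lookahead=+ remaining=[+ ( num ) ) $]
Step 14: reduce E->T. Stack=[( E] ptr=6 lookahead=+ remaining=[+ ( num ) ) $]
Step 15: shift +. Stack=[( E +] ptr=7 lookahead=( remaining=[( num ) ) $]
Step 16: shift (. Stack=[( E + (] ptr=8 lookahead=num remaining=[num ) ) $]
Step 17: shift num. Stack=[( E + ( num] ptr=9 lookahead=) remaining=[) ) $]
Step 18: reduce F->num. Stack=[( E + ( F] ptr=9 lookahead=) remaining=[) ) $]
Step 19: reduce T->F. Stack=[( E + ( T] ptr=9 lookahead=) remaining=[) ) $]
Step 20: reduce E->T. Stack=[( E + ( E] ptr=9 lookahead=) remaining=[) ) $]
Step 21: shift ). Stack=[( E + ( E )] ptr=10 lookahead=) remaining=[) $]
Step 22: reduce F->( E ). Stack=[( E + F] ptr=10 lookahead=) remaining=[) $]
Step 23: reduce T->F. Stack=[( E + T] ptr=10 lookahead=) remaining=[) $]
Step 24: reduce E->E + T. Stack=[( E] ptr=10 lookahead=) remaining=[) $]
Step 25: shift ). Stack=[( E )] ptr=11 lookahead=$ remaining=[$]
Step 26: reduce F->( E ). Stack=[F] ptr=11 lookahead=$ remaining=[$]
Step 27: reduce T->F. Stack=[T] ptr=11 lookahead=$ remaining=[$]
Step 28: reduce E->T. Stack=[E] ptr=11 lookahead=$ remaining=[$]
Step 29: accept. Stack=[E] ptr=11 lookahead=$ remaining=[$]

Answer: 5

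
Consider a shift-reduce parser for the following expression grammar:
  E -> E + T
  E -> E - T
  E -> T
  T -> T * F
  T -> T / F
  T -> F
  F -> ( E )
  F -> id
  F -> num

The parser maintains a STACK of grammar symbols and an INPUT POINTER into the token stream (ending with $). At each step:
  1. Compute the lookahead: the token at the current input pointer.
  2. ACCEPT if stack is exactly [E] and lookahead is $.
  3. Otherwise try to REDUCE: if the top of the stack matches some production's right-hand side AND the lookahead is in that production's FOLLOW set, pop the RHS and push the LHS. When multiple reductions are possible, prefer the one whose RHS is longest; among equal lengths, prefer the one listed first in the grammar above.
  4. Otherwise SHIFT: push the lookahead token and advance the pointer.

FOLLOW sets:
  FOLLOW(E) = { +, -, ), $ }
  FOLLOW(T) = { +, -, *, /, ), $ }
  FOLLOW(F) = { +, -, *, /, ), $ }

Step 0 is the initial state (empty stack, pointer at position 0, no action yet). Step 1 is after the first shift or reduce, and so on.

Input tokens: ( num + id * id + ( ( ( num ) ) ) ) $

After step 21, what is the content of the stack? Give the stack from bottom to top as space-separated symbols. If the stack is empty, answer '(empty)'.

Step 1: shift (. Stack=[(] ptr=1 lookahead=num remaining=[num + id * id + ( ( ( num ) ) ) ) $]
Step 2: shift num. Stack=[( num] ptr=2 lookahead=+ remaining=[+ id * id + ( ( ( num ) ) ) ) $]
Step 3: reduce F->num. Stack=[( F] ptr=2 lookahead=+ remaining=[+ id * id + ( ( ( num ) ) ) ) $]
Step 4: reduce T->F. Stack=[( T] ptr=2 lookahead=+ remaining=[+ id * id + ( ( ( num ) ) ) ) $]
Step 5: reduce E->T. Stack=[( E] ptr=2 lookahead=+ remaining=[+ id * id + ( ( ( num ) ) ) ) $]
Step 6: shift +. Stack=[( E +] ptr=3 lookahead=id remaining=[id * id + ( ( ( num ) ) ) ) $]
Step 7: shift id. Stack=[( E + id] ptr=4 lookahead=* remaining=[* id + ( ( ( num ) ) ) ) $]
Step 8: reduce F->id. Stack=[( E + F] ptr=4 lookahead=* remaining=[* id + ( ( ( num ) ) ) ) $]
Step 9: reduce T->F. Stack=[( E + T] ptr=4 lookahead=* remaining=[* id + ( ( ( num ) ) ) ) $]
Step 10: shift *. Stack=[( E + T *] ptr=5 lookahead=id remaining=[id + ( ( ( num ) ) ) ) $]
Step 11: shift id. Stack=[( E + T * id] ptr=6 lookahead=+ remaining=[+ ( ( ( num ) ) ) ) $]
Step 12: reduce F->id. Stack=[( E + T * F] ptr=6 lookahead=+ remaining=[+ ( ( ( num ) ) ) ) $]
Step 13: reduce T->T * F. Stack=[( E + T] ptr=6 lookahead=+ remaining=[+ ( ( ( num ) ) ) ) $]
Step 14: reduce E->E + T. Stack=[( E] ptr=6 lookahead=+ remaining=[+ ( ( ( num ) ) ) ) $]
Step 15: shift +. Stack=[( E +] ptr=7 lookahead=( remaining=[( ( ( num ) ) ) ) $]
Step 16: shift (. Stack=[( E + (] ptr=8 lookahead=( remaining=[( ( num ) ) ) ) $]
Step 17: shift (. Stack=[( E + ( (] ptr=9 lookahead=( remaining=[( num ) ) ) ) $]
Step 18: shift (. Stack=[( E + ( ( (] ptr=10 lookahead=num remaining=[num ) ) ) ) $]
Step 19: shift num. Stack=[( E + ( ( ( num] ptr=11 lookahead=) remaining=[) ) ) ) $]
Step 20: reduce F->num. Stack=[( E + ( ( ( F] ptr=11 lookahead=) remaining=[) ) ) ) $]
Step 21: reduce T->F. Stack=[( E + ( ( ( T] ptr=11 lookahead=) remaining=[) ) ) ) $]

Answer: ( E + ( ( ( T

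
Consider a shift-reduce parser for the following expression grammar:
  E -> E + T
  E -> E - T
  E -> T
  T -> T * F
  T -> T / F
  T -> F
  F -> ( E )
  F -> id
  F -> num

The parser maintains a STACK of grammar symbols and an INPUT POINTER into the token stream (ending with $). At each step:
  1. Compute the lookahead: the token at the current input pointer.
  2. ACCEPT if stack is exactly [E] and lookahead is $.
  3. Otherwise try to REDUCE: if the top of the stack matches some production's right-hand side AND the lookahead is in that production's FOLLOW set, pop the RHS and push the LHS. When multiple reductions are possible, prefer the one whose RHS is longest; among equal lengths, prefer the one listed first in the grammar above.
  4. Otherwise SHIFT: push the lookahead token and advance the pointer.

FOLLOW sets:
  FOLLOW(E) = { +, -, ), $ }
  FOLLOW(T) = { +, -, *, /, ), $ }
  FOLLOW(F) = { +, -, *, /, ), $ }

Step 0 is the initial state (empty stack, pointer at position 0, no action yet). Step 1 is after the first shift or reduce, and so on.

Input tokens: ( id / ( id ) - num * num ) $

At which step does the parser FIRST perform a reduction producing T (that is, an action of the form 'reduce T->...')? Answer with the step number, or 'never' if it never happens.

Step 1: shift (. Stack=[(] ptr=1 lookahead=id remaining=[id / ( id ) - num * num ) $]
Step 2: shift id. Stack=[( id] ptr=2 lookahead=/ remaining=[/ ( id ) - num * num ) $]
Step 3: reduce F->id. Stack=[( F] ptr=2 lookahead=/ remaining=[/ ( id ) - num * num ) $]
Step 4: reduce T->F. Stack=[( T] ptr=2 lookahead=/ remaining=[/ ( id ) - num * num ) $]

Answer: 4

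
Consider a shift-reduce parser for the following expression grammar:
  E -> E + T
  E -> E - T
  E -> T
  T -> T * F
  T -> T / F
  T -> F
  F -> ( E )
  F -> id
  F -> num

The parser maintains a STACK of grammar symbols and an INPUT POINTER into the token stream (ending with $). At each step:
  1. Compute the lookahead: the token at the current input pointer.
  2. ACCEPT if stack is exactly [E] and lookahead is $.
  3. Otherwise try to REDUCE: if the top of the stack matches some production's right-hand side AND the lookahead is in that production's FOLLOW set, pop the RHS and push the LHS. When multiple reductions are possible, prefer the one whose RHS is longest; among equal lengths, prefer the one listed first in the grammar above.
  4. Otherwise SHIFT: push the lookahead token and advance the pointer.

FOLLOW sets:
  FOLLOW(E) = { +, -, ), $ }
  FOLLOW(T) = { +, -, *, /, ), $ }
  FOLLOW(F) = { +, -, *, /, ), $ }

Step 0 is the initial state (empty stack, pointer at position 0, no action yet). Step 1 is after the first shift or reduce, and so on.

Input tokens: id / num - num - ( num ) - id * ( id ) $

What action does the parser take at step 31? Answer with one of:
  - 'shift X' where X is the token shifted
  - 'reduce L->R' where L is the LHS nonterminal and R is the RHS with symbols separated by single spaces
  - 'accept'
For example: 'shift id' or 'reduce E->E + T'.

Step 1: shift id. Stack=[id] ptr=1 lookahead=/ remaining=[/ num - num - ( num ) - id * ( id ) $]
Step 2: reduce F->id. Stack=[F] ptr=1 lookahead=/ remaining=[/ num - num - ( num ) - id * ( id ) $]
Step 3: reduce T->F. Stack=[T] ptr=1 lookahead=/ remaining=[/ num - num - ( num ) - id * ( id ) $]
Step 4: shift /. Stack=[T /] ptr=2 lookahead=num remaining=[num - num - ( num ) - id * ( id ) $]
Step 5: shift num. Stack=[T / num] ptr=3 lookahead=- remaining=[- num - ( num ) - id * ( id ) $]
Step 6: reduce F->num. Stack=[T / F] ptr=3 lookahead=- remaining=[- num - ( num ) - id * ( id ) $]
Step 7: reduce T->T / F. Stack=[T] ptr=3 lookahead=- remaining=[- num - ( num ) - id * ( id ) $]
Step 8: reduce E->T. Stack=[E] ptr=3 lookahead=- remaining=[- num - ( num ) - id * ( id ) $]
Step 9: shift -. Stack=[E -] ptr=4 lookahead=num remaining=[num - ( num ) - id * ( id ) $]
Step 10: shift num. Stack=[E - num] ptr=5 lookahead=- remaining=[- ( num ) - id * ( id ) $]
Step 11: reduce F->num. Stack=[E - F] ptr=5 lookahead=- remaining=[- ( num ) - id * ( id ) $]
Step 12: reduce T->F. Stack=[E - T] ptr=5 lookahead=- remaining=[- ( num ) - id * ( id ) $]
Step 13: reduce E->E - T. Stack=[E] ptr=5 lookahead=- remaining=[- ( num ) - id * ( id ) $]
Step 14: shift -. Stack=[E -] ptr=6 lookahead=( remaining=[( num ) - id * ( id ) $]
Step 15: shift (. Stack=[E - (] ptr=7 lookahead=num remaining=[num ) - id * ( id ) $]
Step 16: shift num. Stack=[E - ( num] ptr=8 lookahead=) remaining=[) - id * ( id ) $]
Step 17: reduce F->num. Stack=[E - ( F] ptr=8 lookahead=) remaining=[) - id * ( id ) $]
Step 18: reduce T->F. Stack=[E - ( T] ptr=8 lookahead=) remaining=[) - id * ( id ) $]
Step 19: reduce E->T. Stack=[E - ( E] ptr=8 lookahead=) remaining=[) - id * ( id ) $]
Step 20: shift ). Stack=[E - ( E )] ptr=9 lookahead=- remaining=[- id * ( id ) $]
Step 21: reduce F->( E ). Stack=[E - F] ptr=9 lookahead=- remaining=[- id * ( id ) $]
Step 22: reduce T->F. Stack=[E - T] ptr=9 lookahead=- remaining=[- id * ( id ) $]
Step 23: reduce E->E - T. Stack=[E] ptr=9 lookahead=- remaining=[- id * ( id ) $]
Step 24: shift -. Stack=[E -] ptr=10 lookahead=id remaining=[id * ( id ) $]
Step 25: shift id. Stack=[E - id] ptr=11 lookahead=* remaining=[* ( id ) $]
Step 26: reduce F->id. Stack=[E - F] ptr=11 lookahead=* remaining=[* ( id ) $]
Step 27: reduce T->F. Stack=[E - T] ptr=11 lookahead=* remaining=[* ( id ) $]
Step 28: shift *. Stack=[E - T *] ptr=12 lookahead=( remaining=[( id ) $]
Step 29: shift (. Stack=[E - T * (] ptr=13 lookahead=id remaining=[id ) $]
Step 30: shift id. Stack=[E - T * ( id] ptr=14 lookahead=) remaining=[) $]
Step 31: reduce F->id. Stack=[E - T * ( F] ptr=14 lookahead=) remaining=[) $]

Answer: reduce F->id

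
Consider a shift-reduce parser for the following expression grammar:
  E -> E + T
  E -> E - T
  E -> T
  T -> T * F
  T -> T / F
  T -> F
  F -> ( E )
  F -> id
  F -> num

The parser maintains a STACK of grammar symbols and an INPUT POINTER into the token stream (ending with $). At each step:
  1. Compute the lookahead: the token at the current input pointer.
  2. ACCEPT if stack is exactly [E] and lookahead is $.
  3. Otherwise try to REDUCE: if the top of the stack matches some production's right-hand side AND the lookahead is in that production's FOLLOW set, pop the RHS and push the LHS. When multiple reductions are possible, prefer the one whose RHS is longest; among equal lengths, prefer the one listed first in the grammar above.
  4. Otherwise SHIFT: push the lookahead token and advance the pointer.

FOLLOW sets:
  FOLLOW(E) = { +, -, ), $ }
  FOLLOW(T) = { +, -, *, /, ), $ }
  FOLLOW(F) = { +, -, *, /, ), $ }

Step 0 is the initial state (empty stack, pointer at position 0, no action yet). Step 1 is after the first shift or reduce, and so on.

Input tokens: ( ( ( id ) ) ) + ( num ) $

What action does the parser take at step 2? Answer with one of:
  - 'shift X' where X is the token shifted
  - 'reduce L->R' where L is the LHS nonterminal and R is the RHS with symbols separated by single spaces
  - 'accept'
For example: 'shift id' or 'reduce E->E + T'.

Step 1: shift (. Stack=[(] ptr=1 lookahead=( remaining=[( ( id ) ) ) + ( num ) $]
Step 2: shift (. Stack=[( (] ptr=2 lookahead=( remaining=[( id ) ) ) + ( num ) $]

Answer: shift (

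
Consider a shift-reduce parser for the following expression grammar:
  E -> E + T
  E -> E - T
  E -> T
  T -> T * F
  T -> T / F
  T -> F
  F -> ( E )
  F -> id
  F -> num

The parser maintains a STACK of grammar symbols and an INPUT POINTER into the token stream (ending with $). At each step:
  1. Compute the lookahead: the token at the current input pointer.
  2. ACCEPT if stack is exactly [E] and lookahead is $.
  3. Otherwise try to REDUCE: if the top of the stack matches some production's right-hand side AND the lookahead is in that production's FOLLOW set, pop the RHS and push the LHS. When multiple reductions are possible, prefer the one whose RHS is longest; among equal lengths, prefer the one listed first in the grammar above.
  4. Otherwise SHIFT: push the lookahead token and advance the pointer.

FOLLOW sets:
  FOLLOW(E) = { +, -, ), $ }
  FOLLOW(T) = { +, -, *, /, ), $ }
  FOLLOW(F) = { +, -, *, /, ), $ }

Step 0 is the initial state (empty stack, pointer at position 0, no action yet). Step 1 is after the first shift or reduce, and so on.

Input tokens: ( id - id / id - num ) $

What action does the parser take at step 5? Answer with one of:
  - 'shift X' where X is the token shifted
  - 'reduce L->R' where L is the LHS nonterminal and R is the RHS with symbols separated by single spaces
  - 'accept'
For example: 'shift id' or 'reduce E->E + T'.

Step 1: shift (. Stack=[(] ptr=1 lookahead=id remaining=[id - id / id - num ) $]
Step 2: shift id. Stack=[( id] ptr=2 lookahead=- remaining=[- id / id - num ) $]
Step 3: reduce F->id. Stack=[( F] ptr=2 lookahead=- remaining=[- id / id - num ) $]
Step 4: reduce T->F. Stack=[( T] ptr=2 lookahead=- remaining=[- id / id - num ) $]
Step 5: reduce E->T. Stack=[( E] ptr=2 lookahead=- remaining=[- id / id - num ) $]

Answer: reduce E->T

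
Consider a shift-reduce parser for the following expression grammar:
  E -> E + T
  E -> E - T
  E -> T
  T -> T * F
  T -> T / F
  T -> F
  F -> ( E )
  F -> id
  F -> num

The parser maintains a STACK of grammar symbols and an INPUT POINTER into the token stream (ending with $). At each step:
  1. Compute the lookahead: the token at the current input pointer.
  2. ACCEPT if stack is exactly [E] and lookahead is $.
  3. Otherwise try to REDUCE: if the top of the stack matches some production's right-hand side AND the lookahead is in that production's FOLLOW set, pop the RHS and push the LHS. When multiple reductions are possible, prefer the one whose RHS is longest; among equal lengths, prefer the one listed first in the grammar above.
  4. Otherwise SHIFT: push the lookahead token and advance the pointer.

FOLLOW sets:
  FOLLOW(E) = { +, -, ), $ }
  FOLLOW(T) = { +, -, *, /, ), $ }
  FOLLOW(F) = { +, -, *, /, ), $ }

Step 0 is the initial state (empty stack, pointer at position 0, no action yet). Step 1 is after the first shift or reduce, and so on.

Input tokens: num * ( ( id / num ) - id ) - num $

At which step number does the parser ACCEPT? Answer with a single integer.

Answer: 33

Derivation:
Step 1: shift num. Stack=[num] ptr=1 lookahead=* remaining=[* ( ( id / num ) - id ) - num $]
Step 2: reduce F->num. Stack=[F] ptr=1 lookahead=* remaining=[* ( ( id / num ) - id ) - num $]
Step 3: reduce T->F. Stack=[T] ptr=1 lookahead=* remaining=[* ( ( id / num ) - id ) - num $]
Step 4: shift *. Stack=[T *] ptr=2 lookahead=( remaining=[( ( id / num ) - id ) - num $]
Step 5: shift (. Stack=[T * (] ptr=3 lookahead=( remaining=[( id / num ) - id ) - num $]
Step 6: shift (. Stack=[T * ( (] ptr=4 lookahead=id remaining=[id / num ) - id ) - num $]
Step 7: shift id. Stack=[T * ( ( id] ptr=5 lookahead=/ remaining=[/ num ) - id ) - num $]
Step 8: reduce F->id. Stack=[T * ( ( F] ptr=5 lookahead=/ remaining=[/ num ) - id ) - num $]
Step 9: reduce T->F. Stack=[T * ( ( T] ptr=5 lookahead=/ remaining=[/ num ) - id ) - num $]
Step 10: shift /. Stack=[T * ( ( T /] ptr=6 lookahead=num remaining=[num ) - id ) - num $]
Step 11: shift num. Stack=[T * ( ( T / num] ptr=7 lookahead=) remaining=[) - id ) - num $]
Step 12: reduce F->num. Stack=[T * ( ( T / F] ptr=7 lookahead=) remaining=[) - id ) - num $]
Step 13: reduce T->T / F. Stack=[T * ( ( T] ptr=7 lookahead=) remaining=[) - id ) - num $]
Step 14: reduce E->T. Stack=[T * ( ( E] ptr=7 lookahead=) remaining=[) - id ) - num $]
Step 15: shift ). Stack=[T * ( ( E )] ptr=8 lookahead=- remaining=[- id ) - num $]
Step 16: reduce F->( E ). Stack=[T * ( F] ptr=8 lookahead=- remaining=[- id ) - num $]
Step 17: reduce T->F. Stack=[T * ( T] ptr=8 lookahead=- remaining=[- id ) - num $]
Step 18: reduce E->T. Stack=[T * ( E] ptr=8 lookahead=- remaining=[- id ) - num $]
Step 19: shift -. Stack=[T * ( E -] ptr=9 lookahead=id remaining=[id ) - num $]
Step 20: shift id. Stack=[T * ( E - id] ptr=10 lookahead=) remaining=[) - num $]
Step 21: reduce F->id. Stack=[T * ( E - F] ptr=10 lookahead=) remaining=[) - num $]
Step 22: reduce T->F. Stack=[T * ( E - T] ptr=10 lookahead=) remaining=[) - num $]
Step 23: reduce E->E - T. Stack=[T * ( E] ptr=10 lookahead=) remaining=[) - num $]
Step 24: shift ). Stack=[T * ( E )] ptr=11 lookahead=- remaining=[- num $]
Step 25: reduce F->( E ). Stack=[T * F] ptr=11 lookahead=- remaining=[- num $]
Step 26: reduce T->T * F. Stack=[T] ptr=11 lookahead=- remaining=[- num $]
Step 27: reduce E->T. Stack=[E] ptr=11 lookahead=- remaining=[- num $]
Step 28: shift -. Stack=[E -] ptr=12 lookahead=num remaining=[num $]
Step 29: shift num. Stack=[E - num] ptr=13 lookahead=$ remaining=[$]
Step 30: reduce F->num. Stack=[E - F] ptr=13 lookahead=$ remaining=[$]
Step 31: reduce T->F. Stack=[E - T] ptr=13 lookahead=$ remaining=[$]
Step 32: reduce E->E - T. Stack=[E] ptr=13 lookahead=$ remaining=[$]
Step 33: accept. Stack=[E] ptr=13 lookahead=$ remaining=[$]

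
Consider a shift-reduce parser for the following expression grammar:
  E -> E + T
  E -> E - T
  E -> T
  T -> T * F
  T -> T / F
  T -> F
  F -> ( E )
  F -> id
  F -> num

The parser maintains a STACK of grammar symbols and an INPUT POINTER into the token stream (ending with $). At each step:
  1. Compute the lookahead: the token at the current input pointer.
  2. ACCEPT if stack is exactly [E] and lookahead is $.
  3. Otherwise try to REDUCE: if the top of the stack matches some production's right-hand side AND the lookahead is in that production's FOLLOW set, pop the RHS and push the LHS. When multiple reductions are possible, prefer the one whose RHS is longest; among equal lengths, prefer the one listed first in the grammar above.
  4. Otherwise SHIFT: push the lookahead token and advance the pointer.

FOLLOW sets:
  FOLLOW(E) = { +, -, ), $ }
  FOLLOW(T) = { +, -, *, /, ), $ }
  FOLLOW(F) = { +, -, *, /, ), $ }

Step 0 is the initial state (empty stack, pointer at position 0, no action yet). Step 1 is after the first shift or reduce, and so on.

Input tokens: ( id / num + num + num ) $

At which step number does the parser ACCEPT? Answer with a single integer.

Step 1: shift (. Stack=[(] ptr=1 lookahead=id remaining=[id / num + num + num ) $]
Step 2: shift id. Stack=[( id] ptr=2 lookahead=/ remaining=[/ num + num + num ) $]
Step 3: reduce F->id. Stack=[( F] ptr=2 lookahead=/ remaining=[/ num + num + num ) $]
Step 4: reduce T->F. Stack=[( T] ptr=2 lookahead=/ remaining=[/ num + num + num ) $]
Step 5: shift /. Stack=[( T /] ptr=3 lookahead=num remaining=[num + num + num ) $]
Step 6: shift num. Stack=[( T / num] ptr=4 lookahead=+ remaining=[+ num + num ) $]
Step 7: reduce F->num. Stack=[( T / F] ptr=4 lookahead=+ remaining=[+ num + num ) $]
Step 8: reduce T->T / F. Stack=[( T] ptr=4 lookahead=+ remaining=[+ num + num ) $]
Step 9: reduce E->T. Stack=[( E] ptr=4 lookahead=+ remaining=[+ num + num ) $]
Step 10: shift +. Stack=[( E +] ptr=5 lookahead=num remaining=[num + num ) $]
Step 11: shift num. Stack=[( E + num] ptr=6 lookahead=+ remaining=[+ num ) $]
Step 12: reduce F->num. Stack=[( E + F] ptr=6 lookahead=+ remaining=[+ num ) $]
Step 13: reduce T->F. Stack=[( E + T] ptr=6 lookahead=+ remaining=[+ num ) $]
Step 14: reduce E->E + T. Stack=[( E] ptr=6 lookahead=+ remaining=[+ num ) $]
Step 15: shift +. Stack=[( E +] ptr=7 lookahead=num remaining=[num ) $]
Step 16: shift num. Stack=[( E + num] ptr=8 lookahead=) remaining=[) $]
Step 17: reduce F->num. Stack=[( E + F] ptr=8 lookahead=) remaining=[) $]
Step 18: reduce T->F. Stack=[( E + T] ptr=8 lookahead=) remaining=[) $]
Step 19: reduce E->E + T. Stack=[( E] ptr=8 lookahead=) remaining=[) $]
Step 20: shift ). Stack=[( E )] ptr=9 lookahead=$ remaining=[$]
Step 21: reduce F->( E ). Stack=[F] ptr=9 lookahead=$ remaining=[$]
Step 22: reduce T->F. Stack=[T] ptr=9 lookahead=$ remaining=[$]
Step 23: reduce E->T. Stack=[E] ptr=9 lookahead=$ remaining=[$]
Step 24: accept. Stack=[E] ptr=9 lookahead=$ remaining=[$]

Answer: 24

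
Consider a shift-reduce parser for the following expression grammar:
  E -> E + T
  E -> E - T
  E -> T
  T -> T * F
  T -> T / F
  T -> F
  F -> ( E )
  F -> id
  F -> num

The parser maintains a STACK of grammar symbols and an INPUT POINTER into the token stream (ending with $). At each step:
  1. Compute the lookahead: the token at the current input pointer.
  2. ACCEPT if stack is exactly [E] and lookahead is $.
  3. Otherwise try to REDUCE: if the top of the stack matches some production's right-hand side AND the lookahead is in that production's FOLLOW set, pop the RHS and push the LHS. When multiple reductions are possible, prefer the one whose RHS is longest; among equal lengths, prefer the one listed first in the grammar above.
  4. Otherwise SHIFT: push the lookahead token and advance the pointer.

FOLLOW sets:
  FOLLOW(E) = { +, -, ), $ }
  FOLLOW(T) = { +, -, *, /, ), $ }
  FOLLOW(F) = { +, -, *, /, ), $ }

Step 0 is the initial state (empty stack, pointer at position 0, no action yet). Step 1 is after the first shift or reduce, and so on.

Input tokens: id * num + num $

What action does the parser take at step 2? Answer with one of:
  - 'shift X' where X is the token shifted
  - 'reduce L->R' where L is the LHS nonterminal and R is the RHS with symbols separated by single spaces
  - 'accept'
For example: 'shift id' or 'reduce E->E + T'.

Step 1: shift id. Stack=[id] ptr=1 lookahead=* remaining=[* num + num $]
Step 2: reduce F->id. Stack=[F] ptr=1 lookahead=* remaining=[* num + num $]

Answer: reduce F->id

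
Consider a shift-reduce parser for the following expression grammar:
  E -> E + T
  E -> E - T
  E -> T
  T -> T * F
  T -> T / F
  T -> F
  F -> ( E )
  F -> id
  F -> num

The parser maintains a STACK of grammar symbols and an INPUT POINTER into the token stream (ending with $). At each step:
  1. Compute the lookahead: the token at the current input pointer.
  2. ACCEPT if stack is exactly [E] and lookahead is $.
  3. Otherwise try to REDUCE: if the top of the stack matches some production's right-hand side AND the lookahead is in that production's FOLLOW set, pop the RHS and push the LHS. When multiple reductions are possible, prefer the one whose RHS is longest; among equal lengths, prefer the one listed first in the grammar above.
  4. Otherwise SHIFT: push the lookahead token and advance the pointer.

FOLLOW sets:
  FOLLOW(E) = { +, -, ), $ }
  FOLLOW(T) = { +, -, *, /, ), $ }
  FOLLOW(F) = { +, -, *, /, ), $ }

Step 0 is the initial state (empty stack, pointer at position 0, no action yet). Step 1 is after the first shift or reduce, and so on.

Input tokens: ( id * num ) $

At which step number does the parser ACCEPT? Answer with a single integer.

Answer: 14

Derivation:
Step 1: shift (. Stack=[(] ptr=1 lookahead=id remaining=[id * num ) $]
Step 2: shift id. Stack=[( id] ptr=2 lookahead=* remaining=[* num ) $]
Step 3: reduce F->id. Stack=[( F] ptr=2 lookahead=* remaining=[* num ) $]
Step 4: reduce T->F. Stack=[( T] ptr=2 lookahead=* remaining=[* num ) $]
Step 5: shift *. Stack=[( T *] ptr=3 lookahead=num remaining=[num ) $]
Step 6: shift num. Stack=[( T * num] ptr=4 lookahead=) remaining=[) $]
Step 7: reduce F->num. Stack=[( T * F] ptr=4 lookahead=) remaining=[) $]
Step 8: reduce T->T * F. Stack=[( T] ptr=4 lookahead=) remaining=[) $]
Step 9: reduce E->T. Stack=[( E] ptr=4 lookahead=) remaining=[) $]
Step 10: shift ). Stack=[( E )] ptr=5 lookahead=$ remaining=[$]
Step 11: reduce F->( E ). Stack=[F] ptr=5 lookahead=$ remaining=[$]
Step 12: reduce T->F. Stack=[T] ptr=5 lookahead=$ remaining=[$]
Step 13: reduce E->T. Stack=[E] ptr=5 lookahead=$ remaining=[$]
Step 14: accept. Stack=[E] ptr=5 lookahead=$ remaining=[$]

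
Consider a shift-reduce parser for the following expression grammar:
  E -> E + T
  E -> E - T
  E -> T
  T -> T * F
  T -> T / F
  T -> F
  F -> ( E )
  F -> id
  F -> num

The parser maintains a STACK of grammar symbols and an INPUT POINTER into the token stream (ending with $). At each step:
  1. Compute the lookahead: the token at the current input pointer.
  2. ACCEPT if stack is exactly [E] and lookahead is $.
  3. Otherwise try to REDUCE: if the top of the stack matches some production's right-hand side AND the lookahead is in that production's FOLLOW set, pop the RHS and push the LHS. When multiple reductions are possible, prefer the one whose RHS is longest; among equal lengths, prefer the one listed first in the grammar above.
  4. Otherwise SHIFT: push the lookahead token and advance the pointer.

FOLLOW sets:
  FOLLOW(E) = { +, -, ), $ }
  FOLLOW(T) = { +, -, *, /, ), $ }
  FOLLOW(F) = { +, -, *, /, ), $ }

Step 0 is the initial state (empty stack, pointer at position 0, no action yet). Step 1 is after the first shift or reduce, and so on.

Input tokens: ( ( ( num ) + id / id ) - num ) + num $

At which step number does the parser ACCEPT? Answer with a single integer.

Step 1: shift (. Stack=[(] ptr=1 lookahead=( remaining=[( ( num ) + id / id ) - num ) + num $]
Step 2: shift (. Stack=[( (] ptr=2 lookahead=( remaining=[( num ) + id / id ) - num ) + num $]
Step 3: shift (. Stack=[( ( (] ptr=3 lookahead=num remaining=[num ) + id / id ) - num ) + num $]
Step 4: shift num. Stack=[( ( ( num] ptr=4 lookahead=) remaining=[) + id / id ) - num ) + num $]
Step 5: reduce F->num. Stack=[( ( ( F] ptr=4 lookahead=) remaining=[) + id / id ) - num ) + num $]
Step 6: reduce T->F. Stack=[( ( ( T] ptr=4 lookahead=) remaining=[) + id / id ) - num ) + num $]
Step 7: reduce E->T. Stack=[( ( ( E] ptr=4 lookahead=) remaining=[) + id / id ) - num ) + num $]
Step 8: shift ). Stack=[( ( ( E )] ptr=5 lookahead=+ remaining=[+ id / id ) - num ) + num $]
Step 9: reduce F->( E ). Stack=[( ( F] ptr=5 lookahead=+ remaining=[+ id / id ) - num ) + num $]
Step 10: reduce T->F. Stack=[( ( T] ptr=5 lookahead=+ remaining=[+ id / id ) - num ) + num $]
Step 11: reduce E->T. Stack=[( ( E] ptr=5 lookahead=+ remaining=[+ id / id ) - num ) + num $]
Step 12: shift +. Stack=[( ( E +] ptr=6 lookahead=id remaining=[id / id ) - num ) + num $]
Step 13: shift id. Stack=[( ( E + id] ptr=7 lookahead=/ remaining=[/ id ) - num ) + num $]
Step 14: reduce F->id. Stack=[( ( E + F] ptr=7 lookahead=/ remaining=[/ id ) - num ) + num $]
Step 15: reduce T->F. Stack=[( ( E + T] ptr=7 lookahead=/ remaining=[/ id ) - num ) + num $]
Step 16: shift /. Stack=[( ( E + T /] ptr=8 lookahead=id remaining=[id ) - num ) + num $]
Step 17: shift id. Stack=[( ( E + T / id] ptr=9 lookahead=) remaining=[) - num ) + num $]
Step 18: reduce F->id. Stack=[( ( E + T / F] ptr=9 lookahead=) remaining=[) - num ) + num $]
Step 19: reduce T->T / F. Stack=[( ( E + T] ptr=9 lookahead=) remaining=[) - num ) + num $]
Step 20: reduce E->E + T. Stack=[( ( E] ptr=9 lookahead=) remaining=[) - num ) + num $]
Step 21: shift ). Stack=[( ( E )] ptr=10 lookahead=- remaining=[- num ) + num $]
Step 22: reduce F->( E ). Stack=[( F] ptr=10 lookahead=- remaining=[- num ) + num $]
Step 23: reduce T->F. Stack=[( T] ptr=10 lookahead=- remaining=[- num ) + num $]
Step 24: reduce E->T. Stack=[( E] ptr=10 lookahead=- remaining=[- num ) + num $]
Step 25: shift -. Stack=[( E -] ptr=11 lookahead=num remaining=[num ) + num $]
Step 26: shift num. Stack=[( E - num] ptr=12 lookahead=) remaining=[) + num $]
Step 27: reduce F->num. Stack=[( E - F] ptr=12 lookahead=) remaining=[) + num $]
Step 28: reduce T->F. Stack=[( E - T] ptr=12 lookahead=) remaining=[) + num $]
Step 29: reduce E->E - T. Stack=[( E] ptr=12 lookahead=) remaining=[) + num $]
Step 30: shift ). Stack=[( E )] ptr=13 lookahead=+ remaining=[+ num $]
Step 31: reduce F->( E ). Stack=[F] ptr=13 lookahead=+ remaining=[+ num $]
Step 32: reduce T->F. Stack=[T] ptr=13 lookahead=+ remaining=[+ num $]
Step 33: reduce E->T. Stack=[E] ptr=13 lookahead=+ remaining=[+ num $]
Step 34: shift +. Stack=[E +] ptr=14 lookahead=num remaining=[num $]
Step 35: shift num. Stack=[E + num] ptr=15 lookahead=$ remaining=[$]
Step 36: reduce F->num. Stack=[E + F] ptr=15 lookahead=$ remaining=[$]
Step 37: reduce T->F. Stack=[E + T] ptr=15 lookahead=$ remaining=[$]
Step 38: reduce E->E + T. Stack=[E] ptr=15 lookahead=$ remaining=[$]
Step 39: accept. Stack=[E] ptr=15 lookahead=$ remaining=[$]

Answer: 39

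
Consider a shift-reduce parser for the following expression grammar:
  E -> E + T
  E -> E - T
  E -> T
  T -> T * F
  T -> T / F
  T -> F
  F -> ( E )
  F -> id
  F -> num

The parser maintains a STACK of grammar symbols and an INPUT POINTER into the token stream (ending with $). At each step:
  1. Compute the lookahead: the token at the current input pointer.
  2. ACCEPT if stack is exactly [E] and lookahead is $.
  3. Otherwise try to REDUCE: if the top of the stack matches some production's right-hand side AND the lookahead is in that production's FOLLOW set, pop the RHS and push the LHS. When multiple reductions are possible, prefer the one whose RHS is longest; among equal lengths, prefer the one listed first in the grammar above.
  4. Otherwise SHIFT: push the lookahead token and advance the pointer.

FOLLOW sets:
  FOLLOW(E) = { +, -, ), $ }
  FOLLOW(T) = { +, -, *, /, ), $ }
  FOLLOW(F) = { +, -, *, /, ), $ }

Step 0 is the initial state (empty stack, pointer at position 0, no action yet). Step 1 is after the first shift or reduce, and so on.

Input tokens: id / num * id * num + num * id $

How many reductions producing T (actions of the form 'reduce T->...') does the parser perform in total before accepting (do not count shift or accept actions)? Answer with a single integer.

Answer: 6

Derivation:
Step 1: shift id. Stack=[id] ptr=1 lookahead=/ remaining=[/ num * id * num + num * id $]
Step 2: reduce F->id. Stack=[F] ptr=1 lookahead=/ remaining=[/ num * id * num + num * id $]
Step 3: reduce T->F. Stack=[T] ptr=1 lookahead=/ remaining=[/ num * id * num + num * id $]
Step 4: shift /. Stack=[T /] ptr=2 lookahead=num remaining=[num * id * num + num * id $]
Step 5: shift num. Stack=[T / num] ptr=3 lookahead=* remaining=[* id * num + num * id $]
Step 6: reduce F->num. Stack=[T / F] ptr=3 lookahead=* remaining=[* id * num + num * id $]
Step 7: reduce T->T / F. Stack=[T] ptr=3 lookahead=* remaining=[* id * num + num * id $]
Step 8: shift *. Stack=[T *] ptr=4 lookahead=id remaining=[id * num + num * id $]
Step 9: shift id. Stack=[T * id] ptr=5 lookahead=* remaining=[* num + num * id $]
Step 10: reduce F->id. Stack=[T * F] ptr=5 lookahead=* remaining=[* num + num * id $]
Step 11: reduce T->T * F. Stack=[T] ptr=5 lookahead=* remaining=[* num + num * id $]
Step 12: shift *. Stack=[T *] ptr=6 lookahead=num remaining=[num + num * id $]
Step 13: shift num. Stack=[T * num] ptr=7 lookahead=+ remaining=[+ num * id $]
Step 14: reduce F->num. Stack=[T * F] ptr=7 lookahead=+ remaining=[+ num * id $]
Step 15: reduce T->T * F. Stack=[T] ptr=7 lookahead=+ remaining=[+ num * id $]
Step 16: reduce E->T. Stack=[E] ptr=7 lookahead=+ remaining=[+ num * id $]
Step 17: shift +. Stack=[E +] ptr=8 lookahead=num remaining=[num * id $]
Step 18: shift num. Stack=[E + num] ptr=9 lookahead=* remaining=[* id $]
Step 19: reduce F->num. Stack=[E + F] ptr=9 lookahead=* remaining=[* id $]
Step 20: reduce T->F. Stack=[E + T] ptr=9 lookahead=* remaining=[* id $]
Step 21: shift *. Stack=[E + T *] ptr=10 lookahead=id remaining=[id $]
Step 22: shift id. Stack=[E + T * id] ptr=11 lookahead=$ remaining=[$]
Step 23: reduce F->id. Stack=[E + T * F] ptr=11 lookahead=$ remaining=[$]
Step 24: reduce T->T * F. Stack=[E + T] ptr=11 lookahead=$ remaining=[$]
Step 25: reduce E->E + T. Stack=[E] ptr=11 lookahead=$ remaining=[$]
Step 26: accept. Stack=[E] ptr=11 lookahead=$ remaining=[$]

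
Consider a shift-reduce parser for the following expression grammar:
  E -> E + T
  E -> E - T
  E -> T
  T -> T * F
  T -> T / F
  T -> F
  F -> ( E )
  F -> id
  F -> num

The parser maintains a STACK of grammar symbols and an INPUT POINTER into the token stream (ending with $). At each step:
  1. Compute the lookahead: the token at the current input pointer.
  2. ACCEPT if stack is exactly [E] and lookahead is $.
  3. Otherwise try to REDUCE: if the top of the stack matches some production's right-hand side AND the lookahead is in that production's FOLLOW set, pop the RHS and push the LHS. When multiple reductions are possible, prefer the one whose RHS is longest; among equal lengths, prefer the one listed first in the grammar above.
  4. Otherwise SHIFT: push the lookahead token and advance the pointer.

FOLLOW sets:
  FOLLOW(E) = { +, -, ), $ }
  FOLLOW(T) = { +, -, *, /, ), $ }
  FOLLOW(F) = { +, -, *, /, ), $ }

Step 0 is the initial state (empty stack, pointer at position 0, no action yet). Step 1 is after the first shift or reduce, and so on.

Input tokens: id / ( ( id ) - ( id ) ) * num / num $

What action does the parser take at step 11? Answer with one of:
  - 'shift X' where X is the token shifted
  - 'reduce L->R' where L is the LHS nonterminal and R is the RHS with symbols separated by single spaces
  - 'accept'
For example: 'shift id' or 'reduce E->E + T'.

Step 1: shift id. Stack=[id] ptr=1 lookahead=/ remaining=[/ ( ( id ) - ( id ) ) * num / num $]
Step 2: reduce F->id. Stack=[F] ptr=1 lookahead=/ remaining=[/ ( ( id ) - ( id ) ) * num / num $]
Step 3: reduce T->F. Stack=[T] ptr=1 lookahead=/ remaining=[/ ( ( id ) - ( id ) ) * num / num $]
Step 4: shift /. Stack=[T /] ptr=2 lookahead=( remaining=[( ( id ) - ( id ) ) * num / num $]
Step 5: shift (. Stack=[T / (] ptr=3 lookahead=( remaining=[( id ) - ( id ) ) * num / num $]
Step 6: shift (. Stack=[T / ( (] ptr=4 lookahead=id remaining=[id ) - ( id ) ) * num / num $]
Step 7: shift id. Stack=[T / ( ( id] ptr=5 lookahead=) remaining=[) - ( id ) ) * num / num $]
Step 8: reduce F->id. Stack=[T / ( ( F] ptr=5 lookahead=) remaining=[) - ( id ) ) * num / num $]
Step 9: reduce T->F. Stack=[T / ( ( T] ptr=5 lookahead=) remaining=[) - ( id ) ) * num / num $]
Step 10: reduce E->T. Stack=[T / ( ( E] ptr=5 lookahead=) remaining=[) - ( id ) ) * num / num $]
Step 11: shift ). Stack=[T / ( ( E )] ptr=6 lookahead=- remaining=[- ( id ) ) * num / num $]

Answer: shift )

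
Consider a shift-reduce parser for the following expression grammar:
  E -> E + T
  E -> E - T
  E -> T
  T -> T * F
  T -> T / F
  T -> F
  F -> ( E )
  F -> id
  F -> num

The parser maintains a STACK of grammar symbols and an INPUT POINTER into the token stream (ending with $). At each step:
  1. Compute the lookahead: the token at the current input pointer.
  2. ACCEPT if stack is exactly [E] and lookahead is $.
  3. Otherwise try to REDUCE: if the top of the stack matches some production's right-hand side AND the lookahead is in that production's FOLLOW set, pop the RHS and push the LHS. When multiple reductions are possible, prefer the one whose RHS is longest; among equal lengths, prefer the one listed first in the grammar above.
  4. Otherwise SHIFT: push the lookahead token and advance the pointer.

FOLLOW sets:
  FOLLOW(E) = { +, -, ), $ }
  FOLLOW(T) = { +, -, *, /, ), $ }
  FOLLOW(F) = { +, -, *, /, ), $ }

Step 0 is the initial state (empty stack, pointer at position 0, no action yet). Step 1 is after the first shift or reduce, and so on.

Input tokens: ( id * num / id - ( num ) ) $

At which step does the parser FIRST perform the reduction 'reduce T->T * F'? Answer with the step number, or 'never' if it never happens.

Step 1: shift (. Stack=[(] ptr=1 lookahead=id remaining=[id * num / id - ( num ) ) $]
Step 2: shift id. Stack=[( id] ptr=2 lookahead=* remaining=[* num / id - ( num ) ) $]
Step 3: reduce F->id. Stack=[( F] ptr=2 lookahead=* remaining=[* num / id - ( num ) ) $]
Step 4: reduce T->F. Stack=[( T] ptr=2 lookahead=* remaining=[* num / id - ( num ) ) $]
Step 5: shift *. Stack=[( T *] ptr=3 lookahead=num remaining=[num / id - ( num ) ) $]
Step 6: shift num. Stack=[( T * num] ptr=4 lookahead=/ remaining=[/ id - ( num ) ) $]
Step 7: reduce F->num. Stack=[( T * F] ptr=4 lookahead=/ remaining=[/ id - ( num ) ) $]
Step 8: reduce T->T * F. Stack=[( T] ptr=4 lookahead=/ remaining=[/ id - ( num ) ) $]

Answer: 8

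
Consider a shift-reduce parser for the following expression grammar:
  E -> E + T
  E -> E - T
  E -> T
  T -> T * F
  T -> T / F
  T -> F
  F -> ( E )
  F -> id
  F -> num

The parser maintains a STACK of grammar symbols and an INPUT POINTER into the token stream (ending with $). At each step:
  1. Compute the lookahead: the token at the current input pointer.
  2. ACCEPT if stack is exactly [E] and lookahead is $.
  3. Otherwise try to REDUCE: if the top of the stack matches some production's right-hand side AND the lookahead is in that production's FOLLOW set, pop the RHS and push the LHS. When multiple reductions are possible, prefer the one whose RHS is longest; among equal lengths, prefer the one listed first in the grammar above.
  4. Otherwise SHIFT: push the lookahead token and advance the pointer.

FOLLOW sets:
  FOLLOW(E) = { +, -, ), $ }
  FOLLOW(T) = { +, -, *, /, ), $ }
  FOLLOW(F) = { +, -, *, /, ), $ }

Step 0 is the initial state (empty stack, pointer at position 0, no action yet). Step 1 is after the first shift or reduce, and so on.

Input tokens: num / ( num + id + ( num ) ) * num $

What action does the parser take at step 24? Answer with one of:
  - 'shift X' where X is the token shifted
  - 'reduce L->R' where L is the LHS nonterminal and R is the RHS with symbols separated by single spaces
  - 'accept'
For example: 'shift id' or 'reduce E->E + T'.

Step 1: shift num. Stack=[num] ptr=1 lookahead=/ remaining=[/ ( num + id + ( num ) ) * num $]
Step 2: reduce F->num. Stack=[F] ptr=1 lookahead=/ remaining=[/ ( num + id + ( num ) ) * num $]
Step 3: reduce T->F. Stack=[T] ptr=1 lookahead=/ remaining=[/ ( num + id + ( num ) ) * num $]
Step 4: shift /. Stack=[T /] ptr=2 lookahead=( remaining=[( num + id + ( num ) ) * num $]
Step 5: shift (. Stack=[T / (] ptr=3 lookahead=num remaining=[num + id + ( num ) ) * num $]
Step 6: shift num. Stack=[T / ( num] ptr=4 lookahead=+ remaining=[+ id + ( num ) ) * num $]
Step 7: reduce F->num. Stack=[T / ( F] ptr=4 lookahead=+ remaining=[+ id + ( num ) ) * num $]
Step 8: reduce T->F. Stack=[T / ( T] ptr=4 lookahead=+ remaining=[+ id + ( num ) ) * num $]
Step 9: reduce E->T. Stack=[T / ( E] ptr=4 lookahead=+ remaining=[+ id + ( num ) ) * num $]
Step 10: shift +. Stack=[T / ( E +] ptr=5 lookahead=id remaining=[id + ( num ) ) * num $]
Step 11: shift id. Stack=[T / ( E + id] ptr=6 lookahead=+ remaining=[+ ( num ) ) * num $]
Step 12: reduce F->id. Stack=[T / ( E + F] ptr=6 lookahead=+ remaining=[+ ( num ) ) * num $]
Step 13: reduce T->F. Stack=[T / ( E + T] ptr=6 lookahead=+ remaining=[+ ( num ) ) * num $]
Step 14: reduce E->E + T. Stack=[T / ( E] ptr=6 lookahead=+ remaining=[+ ( num ) ) * num $]
Step 15: shift +. Stack=[T / ( E +] ptr=7 lookahead=( remaining=[( num ) ) * num $]
Step 16: shift (. Stack=[T / ( E + (] ptr=8 lookahead=num remaining=[num ) ) * num $]
Step 17: shift num. Stack=[T / ( E + ( num] ptr=9 lookahead=) remaining=[) ) * num $]
Step 18: reduce F->num. Stack=[T / ( E + ( F] ptr=9 lookahead=) remaining=[) ) * num $]
Step 19: reduce T->F. Stack=[T / ( E + ( T] ptr=9 lookahead=) remaining=[) ) * num $]
Step 20: reduce E->T. Stack=[T / ( E + ( E] ptr=9 lookahead=) remaining=[) ) * num $]
Step 21: shift ). Stack=[T / ( E + ( E )] ptr=10 lookahead=) remaining=[) * num $]
Step 22: reduce F->( E ). Stack=[T / ( E + F] ptr=10 lookahead=) remaining=[) * num $]
Step 23: reduce T->F. Stack=[T / ( E + T] ptr=10 lookahead=) remaining=[) * num $]
Step 24: reduce E->E + T. Stack=[T / ( E] ptr=10 lookahead=) remaining=[) * num $]

Answer: reduce E->E + T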